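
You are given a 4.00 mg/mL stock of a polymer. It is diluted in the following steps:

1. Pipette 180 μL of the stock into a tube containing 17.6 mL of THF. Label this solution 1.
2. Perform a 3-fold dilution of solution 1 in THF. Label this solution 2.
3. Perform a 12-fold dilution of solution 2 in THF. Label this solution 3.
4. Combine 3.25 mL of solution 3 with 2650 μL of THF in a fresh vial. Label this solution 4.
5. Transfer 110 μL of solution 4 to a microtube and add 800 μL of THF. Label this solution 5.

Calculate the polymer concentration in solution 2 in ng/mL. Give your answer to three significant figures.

Step 1: 180 μL + 17.6 mL = 17780 μL total → factor 17780/180 = 98.778
Step 2: 3-fold → factor 3
Dilution factor through solution 2 = 98.778 × 3 = 296.33
[solution 2] = 4.00 mg/mL / 296.33 = 0.01350 mg/mL = 1.35 × 10^4 ng/mL

1.35 × 10^4 ng/mL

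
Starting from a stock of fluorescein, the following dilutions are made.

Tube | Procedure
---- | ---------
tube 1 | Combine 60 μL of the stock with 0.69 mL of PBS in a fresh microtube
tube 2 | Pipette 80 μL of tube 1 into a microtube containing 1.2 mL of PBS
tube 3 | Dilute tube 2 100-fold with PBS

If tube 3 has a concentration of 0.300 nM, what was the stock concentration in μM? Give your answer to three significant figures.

6.00 μM

Step 1: 60 μL + 0.69 mL = 750 μL total → factor 750/60 = 12.5
Step 2: 80 μL + 1.2 mL = 1280 μL total → factor 1280/80 = 16
Step 3: 100-fold → factor 100
Overall dilution factor = 12.5 × 16 × 100 = 20000
Stock = 0.300 nM × 20000 = 6000 nM = 6.00 μM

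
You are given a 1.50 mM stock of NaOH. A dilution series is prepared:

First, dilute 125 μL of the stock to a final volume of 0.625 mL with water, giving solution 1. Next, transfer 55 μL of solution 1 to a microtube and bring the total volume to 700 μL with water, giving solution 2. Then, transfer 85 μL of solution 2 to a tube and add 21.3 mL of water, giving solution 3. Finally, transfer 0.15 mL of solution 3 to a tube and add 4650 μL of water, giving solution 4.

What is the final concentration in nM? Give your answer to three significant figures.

Step 1: 125 μL brought to 0.625 mL → factor 625/125 = 5
Step 2: 55 μL brought to 700 μL → factor 700/55 = 12.727
Step 3: 85 μL + 21.3 mL = 21385 μL total → factor 21385/85 = 251.59
Step 4: 0.15 mL + 4650 μL = 4.8 mL total → factor 4.8/0.15 = 32
Overall dilution factor = 5 × 12.727 × 251.59 × 32 = 5.1233 × 10^5
Final = 1.50 mM / 5.1233 × 10^5 = 2.928 × 10^-6 mM = 2.93 nM

2.93 nM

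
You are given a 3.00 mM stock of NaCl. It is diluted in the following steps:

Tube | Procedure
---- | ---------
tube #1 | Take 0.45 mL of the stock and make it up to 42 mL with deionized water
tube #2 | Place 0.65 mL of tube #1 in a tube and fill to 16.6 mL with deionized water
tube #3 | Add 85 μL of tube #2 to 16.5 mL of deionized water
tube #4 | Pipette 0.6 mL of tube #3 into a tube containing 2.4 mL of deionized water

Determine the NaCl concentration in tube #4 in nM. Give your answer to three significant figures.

Step 1: 0.45 mL brought to 42 mL → factor 42/0.45 = 93.333
Step 2: 0.65 mL brought to 16.6 mL → factor 16.6/0.65 = 25.538
Step 3: 85 μL + 16.5 mL = 16585 μL total → factor 16585/85 = 195.12
Step 4: 0.6 mL + 2.4 mL = 3 mL total → factor 3/0.6 = 5
Overall dilution factor = 93.333 × 25.538 × 195.12 × 5 = 2.3254 × 10^6
Final = 3.00 mM / 2.3254 × 10^6 = 1.290 × 10^-6 mM = 1.29 nM

1.29 nM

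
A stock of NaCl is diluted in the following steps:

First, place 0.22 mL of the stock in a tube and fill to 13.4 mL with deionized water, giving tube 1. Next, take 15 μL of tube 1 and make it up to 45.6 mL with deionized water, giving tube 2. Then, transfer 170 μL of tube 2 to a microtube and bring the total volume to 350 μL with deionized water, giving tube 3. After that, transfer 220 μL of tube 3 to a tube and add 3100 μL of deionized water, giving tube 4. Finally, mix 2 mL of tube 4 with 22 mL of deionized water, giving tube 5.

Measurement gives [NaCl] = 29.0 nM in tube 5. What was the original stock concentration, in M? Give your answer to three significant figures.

Step 1: 0.22 mL brought to 13.4 mL → factor 13.4/0.22 = 60.909
Step 2: 15 μL brought to 45.6 mL → factor 45600/15 = 3040
Step 3: 170 μL brought to 350 μL → factor 350/170 = 2.0588
Step 4: 220 μL + 3100 μL = 3320 μL total → factor 3320/220 = 15.091
Step 5: 2 mL + 22 mL = 24 mL total → factor 24/2 = 12
Overall dilution factor = 60.909 × 3040 × 2.0588 × 15.091 × 12 = 6.9035 × 10^7
Stock = 29.0 nM × 6.9035 × 10^7 = 2.002 × 10^9 nM = 2.00 M

2.00 M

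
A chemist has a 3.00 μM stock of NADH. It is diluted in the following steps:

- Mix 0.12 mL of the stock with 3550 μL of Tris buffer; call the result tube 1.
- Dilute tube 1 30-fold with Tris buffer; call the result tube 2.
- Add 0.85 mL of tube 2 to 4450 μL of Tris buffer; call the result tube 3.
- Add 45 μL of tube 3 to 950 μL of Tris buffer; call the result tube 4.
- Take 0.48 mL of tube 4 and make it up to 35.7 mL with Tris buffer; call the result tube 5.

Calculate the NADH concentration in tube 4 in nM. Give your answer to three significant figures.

Step 1: 0.12 mL + 3550 μL = 3.67 mL total → factor 3.67/0.12 = 30.583
Step 2: 30-fold → factor 30
Step 3: 0.85 mL + 4450 μL = 5.3 mL total → factor 5.3/0.85 = 6.2353
Step 4: 45 μL + 950 μL = 995 μL total → factor 995/45 = 22.111
Dilution factor through tube 4 = 30.583 × 30 × 6.2353 × 22.111 = 1.265 × 10^5
[tube 4] = 3.00 μM / 1.265 × 10^5 = 2.372 × 10^-5 μM = 0.0237 nM

0.0237 nM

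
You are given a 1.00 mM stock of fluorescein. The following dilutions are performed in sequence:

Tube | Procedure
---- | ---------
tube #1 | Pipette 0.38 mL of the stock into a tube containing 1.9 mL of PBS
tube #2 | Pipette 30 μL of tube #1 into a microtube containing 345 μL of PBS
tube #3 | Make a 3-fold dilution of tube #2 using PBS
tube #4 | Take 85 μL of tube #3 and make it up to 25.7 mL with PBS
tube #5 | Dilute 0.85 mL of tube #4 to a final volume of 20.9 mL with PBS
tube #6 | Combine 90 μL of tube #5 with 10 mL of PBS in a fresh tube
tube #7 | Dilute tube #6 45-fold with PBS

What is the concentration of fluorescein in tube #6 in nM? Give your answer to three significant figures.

Step 1: 0.38 mL + 1.9 mL = 2.28 mL total → factor 2.28/0.38 = 6
Step 2: 30 μL + 345 μL = 375 μL total → factor 375/30 = 12.5
Step 3: 3-fold → factor 3
Step 4: 85 μL brought to 25.7 mL → factor 25700/85 = 302.35
Step 5: 0.85 mL brought to 20.9 mL → factor 20.9/0.85 = 24.588
Step 6: 90 μL + 10 mL = 10090 μL total → factor 10090/90 = 112.11
Dilution factor through tube #6 = 6 × 12.5 × 3 × 302.35 × 24.588 × 112.11 = 1.8753 × 10^8
[tube #6] = 1.00 mM / 1.8753 × 10^8 = 5.332 × 10^-9 mM = 0.00533 nM

0.00533 nM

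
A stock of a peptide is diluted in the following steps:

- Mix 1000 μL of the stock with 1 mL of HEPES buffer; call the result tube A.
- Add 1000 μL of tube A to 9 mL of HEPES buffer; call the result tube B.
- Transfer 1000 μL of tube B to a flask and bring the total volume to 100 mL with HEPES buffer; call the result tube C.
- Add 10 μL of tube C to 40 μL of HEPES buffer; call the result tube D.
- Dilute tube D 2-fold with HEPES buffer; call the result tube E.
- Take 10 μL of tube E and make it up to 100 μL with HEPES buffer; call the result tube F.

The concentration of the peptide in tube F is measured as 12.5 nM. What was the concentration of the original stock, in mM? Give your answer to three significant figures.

Step 1: 1000 μL + 1 mL = 2000 μL total → factor 2000/1000 = 2
Step 2: 1000 μL + 9 mL = 10000 μL total → factor 10000/1000 = 10
Step 3: 1000 μL brought to 100 mL → factor 1 × 10^5/1000 = 100
Step 4: 10 μL + 40 μL = 50 μL total → factor 50/10 = 5
Step 5: 2-fold → factor 2
Step 6: 10 μL brought to 100 μL → factor 100/10 = 10
Overall dilution factor = 2 × 10 × 100 × 5 × 2 × 10 = 2 × 10^5
Stock = 12.5 nM × 2 × 10^5 = 2.500 × 10^6 nM = 2.50 mM

2.50 mM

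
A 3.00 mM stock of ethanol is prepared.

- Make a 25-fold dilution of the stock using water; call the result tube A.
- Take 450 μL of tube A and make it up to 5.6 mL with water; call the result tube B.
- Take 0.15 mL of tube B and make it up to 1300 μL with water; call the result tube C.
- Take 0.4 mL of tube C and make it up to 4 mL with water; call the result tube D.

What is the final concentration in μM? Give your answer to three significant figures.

0.111 μM

Step 1: 25-fold → factor 25
Step 2: 450 μL brought to 5.6 mL → factor 5600/450 = 12.444
Step 3: 0.15 mL brought to 1300 μL → factor 1.3/0.15 = 8.6667
Step 4: 0.4 mL brought to 4 mL → factor 4/0.4 = 10
Overall dilution factor = 25 × 12.444 × 8.6667 × 10 = 26963
Final = 3.00 mM / 26963 = 0.0001113 mM = 0.111 μM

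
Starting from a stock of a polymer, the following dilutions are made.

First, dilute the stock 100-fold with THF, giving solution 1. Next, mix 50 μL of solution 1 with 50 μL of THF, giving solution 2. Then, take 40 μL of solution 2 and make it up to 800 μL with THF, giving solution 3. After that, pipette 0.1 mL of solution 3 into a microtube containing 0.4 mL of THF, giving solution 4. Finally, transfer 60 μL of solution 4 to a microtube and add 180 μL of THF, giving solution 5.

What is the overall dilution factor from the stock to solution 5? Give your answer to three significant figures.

8.00 × 10^4

Step 1: 100-fold → factor 100
Step 2: 50 μL + 50 μL = 100 μL total → factor 100/50 = 2
Step 3: 40 μL brought to 800 μL → factor 800/40 = 20
Step 4: 0.1 mL + 0.4 mL = 0.5 mL total → factor 0.5/0.1 = 5
Step 5: 60 μL + 180 μL = 240 μL total → factor 240/60 = 4
Overall dilution factor = 100 × 2 × 20 × 5 × 4 = 80000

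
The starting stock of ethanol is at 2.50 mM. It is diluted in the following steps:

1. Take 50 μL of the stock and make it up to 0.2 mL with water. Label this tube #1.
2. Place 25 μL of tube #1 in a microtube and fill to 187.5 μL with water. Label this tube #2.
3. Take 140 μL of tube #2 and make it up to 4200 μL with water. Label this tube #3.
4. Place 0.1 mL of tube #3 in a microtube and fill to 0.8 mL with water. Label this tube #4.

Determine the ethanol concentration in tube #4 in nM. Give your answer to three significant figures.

347 nM

Step 1: 50 μL brought to 0.2 mL → factor 200/50 = 4
Step 2: 25 μL brought to 187.5 μL → factor 187.5/25 = 7.5
Step 3: 140 μL brought to 4200 μL → factor 4200/140 = 30
Step 4: 0.1 mL brought to 0.8 mL → factor 0.8/0.1 = 8
Overall dilution factor = 4 × 7.5 × 30 × 8 = 7200
Final = 2.50 mM / 7200 = 0.0003472 mM = 347 nM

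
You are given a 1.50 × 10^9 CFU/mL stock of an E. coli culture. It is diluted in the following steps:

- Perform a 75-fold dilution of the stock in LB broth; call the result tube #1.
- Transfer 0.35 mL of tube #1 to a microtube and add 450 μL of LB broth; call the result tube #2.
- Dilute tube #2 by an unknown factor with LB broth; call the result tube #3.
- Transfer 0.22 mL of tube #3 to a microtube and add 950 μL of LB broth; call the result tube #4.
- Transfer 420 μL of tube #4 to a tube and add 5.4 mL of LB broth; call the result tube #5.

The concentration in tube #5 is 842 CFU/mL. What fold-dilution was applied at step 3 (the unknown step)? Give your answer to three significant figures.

141-fold

Step 1: 75-fold → factor 75
Step 2: 0.35 mL + 450 μL = 0.8 mL total → factor 0.8/0.35 = 2.2857
Step 3: unknown factor x
Step 4: 0.22 mL + 950 μL = 1.17 mL total → factor 1.17/0.22 = 5.3182
Step 5: 420 μL + 5.4 mL = 5820 μL total → factor 5820/420 = 13.857
Product of known-step factors = 12633
Overall factor = 1.50 × 10^9 CFU/mL / (842 CFU/mL) = 1.7815 × 10^6
x = 1.7815 × 10^6 / 12633 = 141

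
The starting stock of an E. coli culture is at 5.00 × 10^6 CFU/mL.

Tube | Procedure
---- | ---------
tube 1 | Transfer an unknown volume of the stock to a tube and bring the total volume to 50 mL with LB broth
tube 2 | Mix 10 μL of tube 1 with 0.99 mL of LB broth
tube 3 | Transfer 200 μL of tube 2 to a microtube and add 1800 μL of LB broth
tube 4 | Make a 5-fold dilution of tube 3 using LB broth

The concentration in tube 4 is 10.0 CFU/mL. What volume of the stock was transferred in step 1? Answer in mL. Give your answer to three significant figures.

0.500 mL

Step 1: v brought to 50 mL → factor = 50 mL/v
Step 2: 10 μL + 0.99 mL = 1000 μL total → factor 1000/10 = 100
Step 3: 200 μL + 1800 μL = 2000 μL total → factor 2000/200 = 10
Step 4: 5-fold → factor 5
Product of known-step factors = 5000
Overall factor = 5.00 × 10^6 CFU/mL / (10.0 CFU/mL) = 5 × 10^5
Step-1 factor = 5 × 10^5 / 5000 = 100
v = 50 mL / 100 = 0.500 mL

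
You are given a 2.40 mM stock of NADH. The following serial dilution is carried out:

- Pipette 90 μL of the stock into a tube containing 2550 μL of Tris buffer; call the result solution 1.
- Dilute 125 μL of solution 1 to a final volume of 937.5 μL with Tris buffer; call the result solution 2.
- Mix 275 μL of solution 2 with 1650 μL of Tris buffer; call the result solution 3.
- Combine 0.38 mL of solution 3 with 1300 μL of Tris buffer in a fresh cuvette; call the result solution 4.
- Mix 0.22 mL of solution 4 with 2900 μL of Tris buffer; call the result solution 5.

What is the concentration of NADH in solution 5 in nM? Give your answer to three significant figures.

24.9 nM

Step 1: 90 μL + 2550 μL = 2640 μL total → factor 2640/90 = 29.333
Step 2: 125 μL brought to 937.5 μL → factor 937.5/125 = 7.5
Step 3: 275 μL + 1650 μL = 1925 μL total → factor 1925/275 = 7
Step 4: 0.38 mL + 1300 μL = 1.68 mL total → factor 1.68/0.38 = 4.4211
Step 5: 0.22 mL + 2900 μL = 3.12 mL total → factor 3.12/0.22 = 14.182
Overall dilution factor = 29.333 × 7.5 × 7 × 4.4211 × 14.182 = 96556
Final = 2.40 mM / 96556 = 2.486 × 10^-5 mM = 24.9 nM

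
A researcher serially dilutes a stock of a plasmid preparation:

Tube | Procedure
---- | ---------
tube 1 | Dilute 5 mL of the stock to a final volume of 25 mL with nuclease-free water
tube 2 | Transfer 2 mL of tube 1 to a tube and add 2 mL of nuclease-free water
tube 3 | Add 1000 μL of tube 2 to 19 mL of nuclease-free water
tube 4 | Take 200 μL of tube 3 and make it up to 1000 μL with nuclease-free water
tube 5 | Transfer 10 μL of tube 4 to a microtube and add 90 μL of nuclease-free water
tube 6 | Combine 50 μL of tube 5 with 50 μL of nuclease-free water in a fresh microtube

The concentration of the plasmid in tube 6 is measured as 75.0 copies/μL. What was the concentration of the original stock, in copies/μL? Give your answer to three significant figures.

1.50 × 10^6 copies/μL

Step 1: 5 mL brought to 25 mL → factor 25/5 = 5
Step 2: 2 mL + 2 mL = 4 mL total → factor 4/2 = 2
Step 3: 1000 μL + 19 mL = 20000 μL total → factor 20000/1000 = 20
Step 4: 200 μL brought to 1000 μL → factor 1000/200 = 5
Step 5: 10 μL + 90 μL = 100 μL total → factor 100/10 = 10
Step 6: 50 μL + 50 μL = 100 μL total → factor 100/50 = 2
Overall dilution factor = 5 × 2 × 20 × 5 × 10 × 2 = 20000
Stock = 75.0 copies/μL × 20000 = 1.50 × 10^6 copies/μL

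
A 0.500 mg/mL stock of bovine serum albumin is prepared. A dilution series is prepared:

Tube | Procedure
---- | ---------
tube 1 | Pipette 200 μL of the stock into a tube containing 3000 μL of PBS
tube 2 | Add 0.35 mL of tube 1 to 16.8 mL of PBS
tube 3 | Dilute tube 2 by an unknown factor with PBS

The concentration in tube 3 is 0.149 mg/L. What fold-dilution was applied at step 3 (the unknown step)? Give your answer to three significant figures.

4.28-fold

Step 1: 200 μL + 3000 μL = 3200 μL total → factor 3200/200 = 16
Step 2: 0.35 mL + 16.8 mL = 17.15 mL total → factor 17.15/0.35 = 49
Step 3: unknown factor x
Product of known-step factors = 784
Overall factor = 0.500 mg/mL / (0.149 mg/L) = 3355.7
x = 3355.7 / 784 = 4.28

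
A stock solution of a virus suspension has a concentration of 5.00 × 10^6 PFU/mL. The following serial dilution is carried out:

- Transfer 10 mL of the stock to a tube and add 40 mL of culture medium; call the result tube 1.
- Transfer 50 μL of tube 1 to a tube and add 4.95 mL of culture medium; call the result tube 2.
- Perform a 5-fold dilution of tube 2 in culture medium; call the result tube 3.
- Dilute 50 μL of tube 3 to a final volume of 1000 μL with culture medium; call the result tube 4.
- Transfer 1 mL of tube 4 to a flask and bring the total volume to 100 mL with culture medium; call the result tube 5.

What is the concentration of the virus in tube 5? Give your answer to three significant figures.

1.00 PFU/mL

Step 1: 10 mL + 40 mL = 50 mL total → factor 50/10 = 5
Step 2: 50 μL + 4.95 mL = 5000 μL total → factor 5000/50 = 100
Step 3: 5-fold → factor 5
Step 4: 50 μL brought to 1000 μL → factor 1000/50 = 20
Step 5: 1 mL brought to 100 mL → factor 100/1 = 100
Overall dilution factor = 5 × 100 × 5 × 20 × 100 = 5 × 10^6
Final = 5.00 × 10^6 PFU/mL / 5 × 10^6 = 1.00 PFU/mL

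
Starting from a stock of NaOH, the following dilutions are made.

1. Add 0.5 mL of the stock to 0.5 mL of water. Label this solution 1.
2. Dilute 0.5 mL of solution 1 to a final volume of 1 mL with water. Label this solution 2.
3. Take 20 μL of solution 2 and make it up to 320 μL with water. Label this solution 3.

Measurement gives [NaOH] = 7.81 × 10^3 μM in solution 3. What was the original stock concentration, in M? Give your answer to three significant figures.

Step 1: 0.5 mL + 0.5 mL = 1 mL total → factor 1/0.5 = 2
Step 2: 0.5 mL brought to 1 mL → factor 1/0.5 = 2
Step 3: 20 μL brought to 320 μL → factor 320/20 = 16
Overall dilution factor = 2 × 2 × 16 = 64
Stock = 7.81 × 10^3 μM × 64 = 4.998 × 10^5 μM = 0.500 M

0.500 M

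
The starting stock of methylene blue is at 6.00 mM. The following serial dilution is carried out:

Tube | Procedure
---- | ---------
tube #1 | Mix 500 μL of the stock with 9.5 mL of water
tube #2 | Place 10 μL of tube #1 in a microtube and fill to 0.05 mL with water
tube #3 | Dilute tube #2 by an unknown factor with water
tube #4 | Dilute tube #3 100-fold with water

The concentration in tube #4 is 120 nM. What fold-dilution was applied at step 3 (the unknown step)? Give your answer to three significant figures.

Step 1: 500 μL + 9.5 mL = 10000 μL total → factor 10000/500 = 20
Step 2: 10 μL brought to 0.05 mL → factor 50/10 = 5
Step 3: unknown factor x
Step 4: 100-fold → factor 100
Product of known-step factors = 10000
Overall factor = 6.00 mM / (120 nM) = 50000
x = 50000 / 10000 = 5.00

5.00-fold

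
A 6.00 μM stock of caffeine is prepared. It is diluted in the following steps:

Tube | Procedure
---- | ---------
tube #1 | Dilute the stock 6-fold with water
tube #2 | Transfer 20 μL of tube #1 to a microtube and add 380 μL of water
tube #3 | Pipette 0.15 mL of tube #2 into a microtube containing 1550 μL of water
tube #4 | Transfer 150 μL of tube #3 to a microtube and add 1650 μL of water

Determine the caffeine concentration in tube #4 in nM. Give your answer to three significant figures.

0.368 nM

Step 1: 6-fold → factor 6
Step 2: 20 μL + 380 μL = 400 μL total → factor 400/20 = 20
Step 3: 0.15 mL + 1550 μL = 1.7 mL total → factor 1.7/0.15 = 11.333
Step 4: 150 μL + 1650 μL = 1800 μL total → factor 1800/150 = 12
Overall dilution factor = 6 × 20 × 11.333 × 12 = 16320
Final = 6.00 μM / 16320 = 0.0003676 μM = 0.368 nM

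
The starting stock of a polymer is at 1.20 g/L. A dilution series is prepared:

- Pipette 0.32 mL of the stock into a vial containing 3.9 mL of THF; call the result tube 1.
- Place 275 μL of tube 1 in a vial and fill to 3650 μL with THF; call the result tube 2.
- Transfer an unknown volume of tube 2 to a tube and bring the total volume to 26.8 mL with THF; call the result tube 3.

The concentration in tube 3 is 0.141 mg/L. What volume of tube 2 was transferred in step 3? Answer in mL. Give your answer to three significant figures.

Step 1: 0.32 mL + 3.9 mL = 4.22 mL total → factor 4.22/0.32 = 13.188
Step 2: 275 μL brought to 3650 μL → factor 3650/275 = 13.273
Step 3: v brought to 26.8 mL → factor = 26.8 mL/v
Product of known-step factors = 175.03
Overall factor = 1.20 g/L / (0.141 mg/L) = 8510.6
Step-3 factor = 8510.6 / 175.03 = 48.623
v = 26.8 mL / 48.623 = 0.551 mL

0.551 mL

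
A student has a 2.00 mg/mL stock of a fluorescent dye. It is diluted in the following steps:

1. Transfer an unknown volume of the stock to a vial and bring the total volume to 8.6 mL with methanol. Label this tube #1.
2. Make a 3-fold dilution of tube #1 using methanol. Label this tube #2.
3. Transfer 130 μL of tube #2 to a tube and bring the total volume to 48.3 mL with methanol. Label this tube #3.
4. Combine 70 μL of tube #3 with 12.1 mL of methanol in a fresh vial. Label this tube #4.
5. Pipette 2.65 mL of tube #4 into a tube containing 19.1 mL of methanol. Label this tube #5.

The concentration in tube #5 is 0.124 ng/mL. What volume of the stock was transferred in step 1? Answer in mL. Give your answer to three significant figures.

Step 1: v brought to 8.6 mL → factor = 8.6 mL/v
Step 2: 3-fold → factor 3
Step 3: 130 μL brought to 48.3 mL → factor 48300/130 = 371.54
Step 4: 70 μL + 12.1 mL = 12170 μL total → factor 12170/70 = 173.86
Step 5: 2.65 mL + 19.1 mL = 21.75 mL total → factor 21.75/2.65 = 8.2075
Product of known-step factors = 1.5905 × 10^6
Overall factor = 2.00 mg/mL / (0.124 ng/mL) = 1.6129 × 10^7
Step-1 factor = 1.6129 × 10^7 / 1.5905 × 10^6 = 10.141
v = 8.6 mL / 10.141 = 0.848 mL

0.848 mL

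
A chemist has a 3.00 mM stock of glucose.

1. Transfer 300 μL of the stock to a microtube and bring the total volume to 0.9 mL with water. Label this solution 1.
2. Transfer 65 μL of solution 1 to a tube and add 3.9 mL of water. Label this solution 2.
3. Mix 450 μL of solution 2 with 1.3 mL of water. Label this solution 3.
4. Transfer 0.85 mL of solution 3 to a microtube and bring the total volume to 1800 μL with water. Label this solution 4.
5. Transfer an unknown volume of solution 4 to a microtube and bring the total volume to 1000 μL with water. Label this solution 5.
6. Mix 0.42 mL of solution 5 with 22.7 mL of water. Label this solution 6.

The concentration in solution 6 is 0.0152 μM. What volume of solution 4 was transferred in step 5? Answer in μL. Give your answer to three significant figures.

Step 1: 300 μL brought to 0.9 mL → factor 900/300 = 3
Step 2: 65 μL + 3.9 mL = 3965 μL total → factor 3965/65 = 61
Step 3: 450 μL + 1.3 mL = 1750 μL total → factor 1750/450 = 3.8889
Step 4: 0.85 mL brought to 1800 μL → factor 1.8/0.85 = 2.1176
Step 5: v brought to 1000 μL → factor = 1000 μL/v
Step 6: 0.42 mL + 22.7 mL = 23.12 mL total → factor 23.12/0.42 = 55.048
Product of known-step factors = 82960
Overall factor = 3.00 mM / (0.0152 μM) = 1.9737 × 10^5
Step-5 factor = 1.9737 × 10^5 / 82960 = 2.3791
v = 1000 μL / 2.3791 = 420 μL

420 μL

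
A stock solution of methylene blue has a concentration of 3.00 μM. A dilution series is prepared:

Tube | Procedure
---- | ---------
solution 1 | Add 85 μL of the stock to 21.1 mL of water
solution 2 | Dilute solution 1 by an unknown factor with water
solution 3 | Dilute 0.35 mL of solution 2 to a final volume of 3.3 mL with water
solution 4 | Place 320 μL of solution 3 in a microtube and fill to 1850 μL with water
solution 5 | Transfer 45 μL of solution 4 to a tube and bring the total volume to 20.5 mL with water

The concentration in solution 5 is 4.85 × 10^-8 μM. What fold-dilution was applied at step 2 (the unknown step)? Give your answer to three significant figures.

9.99-fold

Step 1: 85 μL + 21.1 mL = 21185 μL total → factor 21185/85 = 249.24
Step 2: unknown factor x
Step 3: 0.35 mL brought to 3.3 mL → factor 3.3/0.35 = 9.4286
Step 4: 320 μL brought to 1850 μL → factor 1850/320 = 5.7812
Step 5: 45 μL brought to 20.5 mL → factor 20500/45 = 455.56
Product of known-step factors = 6.189 × 10^6
Overall factor = 3.00 μM / (4.85 × 10^-8 μM) = 6.1856 × 10^7
x = 6.1856 × 10^7 / 6.189 × 10^6 = 9.99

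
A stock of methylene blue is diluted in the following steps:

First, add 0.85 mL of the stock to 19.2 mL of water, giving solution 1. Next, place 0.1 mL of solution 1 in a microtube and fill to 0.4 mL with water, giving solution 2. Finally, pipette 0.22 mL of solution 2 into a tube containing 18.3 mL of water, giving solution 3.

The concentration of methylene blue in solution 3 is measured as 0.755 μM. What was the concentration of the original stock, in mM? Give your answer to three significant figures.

6.00 mM

Step 1: 0.85 mL + 19.2 mL = 20.05 mL total → factor 20.05/0.85 = 23.588
Step 2: 0.1 mL brought to 0.4 mL → factor 0.4/0.1 = 4
Step 3: 0.22 mL + 18.3 mL = 18.52 mL total → factor 18.52/0.22 = 84.182
Overall dilution factor = 23.588 × 4 × 84.182 = 7942.8
Stock = 0.755 μM × 7942.8 = 5997 μM = 6.00 mM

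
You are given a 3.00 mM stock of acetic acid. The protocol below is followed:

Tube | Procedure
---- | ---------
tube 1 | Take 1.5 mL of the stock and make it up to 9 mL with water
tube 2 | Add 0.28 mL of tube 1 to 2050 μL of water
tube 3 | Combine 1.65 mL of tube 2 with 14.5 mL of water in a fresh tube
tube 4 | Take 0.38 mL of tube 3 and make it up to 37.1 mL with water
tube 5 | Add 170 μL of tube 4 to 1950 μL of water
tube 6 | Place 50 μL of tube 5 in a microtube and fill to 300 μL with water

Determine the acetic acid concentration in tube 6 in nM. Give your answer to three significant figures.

0.840 nM

Step 1: 1.5 mL brought to 9 mL → factor 9/1.5 = 6
Step 2: 0.28 mL + 2050 μL = 2.33 mL total → factor 2.33/0.28 = 8.3214
Step 3: 1.65 mL + 14.5 mL = 16.15 mL total → factor 16.15/1.65 = 9.7879
Step 4: 0.38 mL brought to 37.1 mL → factor 37.1/0.38 = 97.632
Step 5: 170 μL + 1950 μL = 2120 μL total → factor 2120/170 = 12.471
Step 6: 50 μL brought to 300 μL → factor 300/50 = 6
Overall dilution factor = 6 × 8.3214 × 9.7879 × 97.632 × 12.471 × 6 = 3.57 × 10^6
Final = 3.00 mM / 3.57 × 10^6 = 8.403 × 10^-7 mM = 0.840 nM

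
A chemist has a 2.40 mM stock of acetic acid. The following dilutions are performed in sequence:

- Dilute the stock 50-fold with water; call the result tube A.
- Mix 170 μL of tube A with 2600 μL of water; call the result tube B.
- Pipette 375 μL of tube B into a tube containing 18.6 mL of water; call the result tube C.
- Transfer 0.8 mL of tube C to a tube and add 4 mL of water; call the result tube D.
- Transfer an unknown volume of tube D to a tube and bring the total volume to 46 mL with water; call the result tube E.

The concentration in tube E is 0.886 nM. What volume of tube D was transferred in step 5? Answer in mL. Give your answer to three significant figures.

Step 1: 50-fold → factor 50
Step 2: 170 μL + 2600 μL = 2770 μL total → factor 2770/170 = 16.294
Step 3: 375 μL + 18.6 mL = 18975 μL total → factor 18975/375 = 50.6
Step 4: 0.8 mL + 4 mL = 4.8 mL total → factor 4.8/0.8 = 6
Step 5: v brought to 46 mL → factor = 46 mL/v
Product of known-step factors = 2.4734 × 10^5
Overall factor = 2.40 mM / (0.886 nM) = 2.7088 × 10^6
Step-5 factor = 2.7088 × 10^6 / 2.4734 × 10^5 = 10.952
v = 46 mL / 10.952 = 4.20 mL

4.20 mL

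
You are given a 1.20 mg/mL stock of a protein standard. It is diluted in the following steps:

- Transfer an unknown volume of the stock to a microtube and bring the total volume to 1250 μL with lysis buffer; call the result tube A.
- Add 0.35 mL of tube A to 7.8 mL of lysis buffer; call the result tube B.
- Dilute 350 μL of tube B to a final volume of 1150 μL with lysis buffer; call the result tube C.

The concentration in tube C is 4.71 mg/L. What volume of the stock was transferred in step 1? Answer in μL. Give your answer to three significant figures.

Step 1: v brought to 1250 μL → factor = 1250 μL/v
Step 2: 0.35 mL + 7.8 mL = 8.15 mL total → factor 8.15/0.35 = 23.286
Step 3: 350 μL brought to 1150 μL → factor 1150/350 = 3.2857
Product of known-step factors = 76.51
Overall factor = 1.20 mg/mL / (4.71 mg/L) = 254.78
Step-1 factor = 254.78 / 76.51 = 3.33
v = 1250 μL / 3.33 = 375 μL

375 μL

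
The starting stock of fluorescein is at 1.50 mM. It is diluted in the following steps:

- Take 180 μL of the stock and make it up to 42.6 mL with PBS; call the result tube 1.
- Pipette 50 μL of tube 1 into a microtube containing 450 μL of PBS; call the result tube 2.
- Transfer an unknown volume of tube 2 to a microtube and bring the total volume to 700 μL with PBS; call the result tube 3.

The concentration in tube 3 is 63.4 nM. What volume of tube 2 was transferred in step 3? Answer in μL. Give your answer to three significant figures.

70.0 μL

Step 1: 180 μL brought to 42.6 mL → factor 42600/180 = 236.67
Step 2: 50 μL + 450 μL = 500 μL total → factor 500/50 = 10
Step 3: v brought to 700 μL → factor = 700 μL/v
Product of known-step factors = 2366.7
Overall factor = 1.50 mM / (63.4 nM) = 23659
Step-3 factor = 23659 / 2366.7 = 9.9969
v = 700 μL / 9.9969 = 70.0 μL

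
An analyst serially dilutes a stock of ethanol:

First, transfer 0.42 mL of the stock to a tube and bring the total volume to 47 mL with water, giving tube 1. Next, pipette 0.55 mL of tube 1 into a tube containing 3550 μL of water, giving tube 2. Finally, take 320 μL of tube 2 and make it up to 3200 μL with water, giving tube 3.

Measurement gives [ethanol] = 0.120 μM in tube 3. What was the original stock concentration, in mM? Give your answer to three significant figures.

Step 1: 0.42 mL brought to 47 mL → factor 47/0.42 = 111.9
Step 2: 0.55 mL + 3550 μL = 4.1 mL total → factor 4.1/0.55 = 7.4545
Step 3: 320 μL brought to 3200 μL → factor 3200/320 = 10
Overall dilution factor = 111.9 × 7.4545 × 10 = 8342
Stock = 0.120 μM × 8342 = 1001 μM = 1.00 mM

1.00 mM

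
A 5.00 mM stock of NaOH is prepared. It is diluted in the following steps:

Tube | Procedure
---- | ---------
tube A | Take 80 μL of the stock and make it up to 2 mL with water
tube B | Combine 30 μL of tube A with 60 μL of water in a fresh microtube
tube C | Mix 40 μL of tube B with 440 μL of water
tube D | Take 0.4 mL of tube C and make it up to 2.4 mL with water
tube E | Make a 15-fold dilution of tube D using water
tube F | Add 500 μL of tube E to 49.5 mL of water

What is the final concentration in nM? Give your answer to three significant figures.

Step 1: 80 μL brought to 2 mL → factor 2000/80 = 25
Step 2: 30 μL + 60 μL = 90 μL total → factor 90/30 = 3
Step 3: 40 μL + 440 μL = 480 μL total → factor 480/40 = 12
Step 4: 0.4 mL brought to 2.4 mL → factor 2.4/0.4 = 6
Step 5: 15-fold → factor 15
Step 6: 500 μL + 49.5 mL = 50000 μL total → factor 50000/500 = 100
Overall dilution factor = 25 × 3 × 12 × 6 × 15 × 100 = 8.1 × 10^6
Final = 5.00 mM / 8.1 × 10^6 = 6.173 × 10^-7 mM = 0.617 nM

0.617 nM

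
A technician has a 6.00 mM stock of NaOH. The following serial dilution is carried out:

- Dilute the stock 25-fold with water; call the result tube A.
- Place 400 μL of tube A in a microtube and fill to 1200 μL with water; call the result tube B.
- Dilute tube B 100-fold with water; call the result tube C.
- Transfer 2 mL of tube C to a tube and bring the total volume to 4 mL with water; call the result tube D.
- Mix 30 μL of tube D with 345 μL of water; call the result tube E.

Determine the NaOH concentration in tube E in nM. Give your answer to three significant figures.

32.0 nM

Step 1: 25-fold → factor 25
Step 2: 400 μL brought to 1200 μL → factor 1200/400 = 3
Step 3: 100-fold → factor 100
Step 4: 2 mL brought to 4 mL → factor 4/2 = 2
Step 5: 30 μL + 345 μL = 375 μL total → factor 375/30 = 12.5
Overall dilution factor = 25 × 3 × 100 × 2 × 12.5 = 1.875 × 10^5
Final = 6.00 mM / 1.875 × 10^5 = 3.200 × 10^-5 mM = 32.0 nM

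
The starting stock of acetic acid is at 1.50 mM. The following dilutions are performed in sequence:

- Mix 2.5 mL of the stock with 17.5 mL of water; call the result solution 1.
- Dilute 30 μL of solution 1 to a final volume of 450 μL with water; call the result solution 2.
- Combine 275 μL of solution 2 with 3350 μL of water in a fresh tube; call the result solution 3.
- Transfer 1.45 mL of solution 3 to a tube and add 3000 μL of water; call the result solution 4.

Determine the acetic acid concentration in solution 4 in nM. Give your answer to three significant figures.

Step 1: 2.5 mL + 17.5 mL = 20 mL total → factor 20/2.5 = 8
Step 2: 30 μL brought to 450 μL → factor 450/30 = 15
Step 3: 275 μL + 3350 μL = 3625 μL total → factor 3625/275 = 13.182
Step 4: 1.45 mL + 3000 μL = 4.45 mL total → factor 4.45/1.45 = 3.069
Overall dilution factor = 8 × 15 × 13.182 × 3.069 = 4854.5
Final = 1.50 mM / 4854.5 = 0.0003090 mM = 309 nM

309 nM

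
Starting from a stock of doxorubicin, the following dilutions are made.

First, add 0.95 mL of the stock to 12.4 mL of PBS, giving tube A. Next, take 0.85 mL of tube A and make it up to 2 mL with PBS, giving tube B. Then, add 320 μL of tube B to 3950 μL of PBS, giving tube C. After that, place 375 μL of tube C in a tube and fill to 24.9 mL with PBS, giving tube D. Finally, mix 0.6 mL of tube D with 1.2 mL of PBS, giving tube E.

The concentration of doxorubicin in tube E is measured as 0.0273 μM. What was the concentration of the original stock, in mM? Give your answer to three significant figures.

Step 1: 0.95 mL + 12.4 mL = 13.35 mL total → factor 13.35/0.95 = 14.053
Step 2: 0.85 mL brought to 2 mL → factor 2/0.85 = 2.3529
Step 3: 320 μL + 3950 μL = 4270 μL total → factor 4270/320 = 13.344
Step 4: 375 μL brought to 24.9 mL → factor 24900/375 = 66.4
Step 5: 0.6 mL + 1.2 mL = 1.8 mL total → factor 1.8/0.6 = 3
Overall dilution factor = 14.053 × 2.3529 × 13.344 × 66.4 × 3 = 87889
Stock = 0.0273 μM × 87889 = 2399 μM = 2.40 mM

2.40 mM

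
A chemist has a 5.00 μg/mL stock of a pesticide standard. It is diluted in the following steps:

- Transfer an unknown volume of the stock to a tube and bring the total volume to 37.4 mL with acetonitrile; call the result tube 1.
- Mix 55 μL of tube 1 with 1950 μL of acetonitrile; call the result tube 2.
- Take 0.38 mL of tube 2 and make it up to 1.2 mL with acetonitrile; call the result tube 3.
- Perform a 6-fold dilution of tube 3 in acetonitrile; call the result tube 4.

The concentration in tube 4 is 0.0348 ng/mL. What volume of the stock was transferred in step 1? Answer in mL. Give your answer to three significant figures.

Step 1: v brought to 37.4 mL → factor = 37.4 mL/v
Step 2: 55 μL + 1950 μL = 2005 μL total → factor 2005/55 = 36.455
Step 3: 0.38 mL brought to 1.2 mL → factor 1.2/0.38 = 3.1579
Step 4: 6-fold → factor 6
Product of known-step factors = 690.72
Overall factor = 5.00 μg/mL / (0.0348 ng/mL) = 1.4368 × 10^5
Step-1 factor = 1.4368 × 10^5 / 690.72 = 208.01
v = 37.4 mL / 208.01 = 0.180 mL

0.180 mL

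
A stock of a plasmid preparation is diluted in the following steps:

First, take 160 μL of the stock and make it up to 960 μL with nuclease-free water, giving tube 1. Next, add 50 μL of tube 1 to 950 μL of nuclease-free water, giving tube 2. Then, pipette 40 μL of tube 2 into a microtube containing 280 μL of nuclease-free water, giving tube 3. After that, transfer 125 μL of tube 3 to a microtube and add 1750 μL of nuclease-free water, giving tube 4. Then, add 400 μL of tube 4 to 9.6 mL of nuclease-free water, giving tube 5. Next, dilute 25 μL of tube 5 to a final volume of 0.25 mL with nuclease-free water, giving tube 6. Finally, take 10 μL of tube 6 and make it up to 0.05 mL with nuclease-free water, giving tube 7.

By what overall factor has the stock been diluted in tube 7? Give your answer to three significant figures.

1.80 × 10^7

Step 1: 160 μL brought to 960 μL → factor 960/160 = 6
Step 2: 50 μL + 950 μL = 1000 μL total → factor 1000/50 = 20
Step 3: 40 μL + 280 μL = 320 μL total → factor 320/40 = 8
Step 4: 125 μL + 1750 μL = 1875 μL total → factor 1875/125 = 15
Step 5: 400 μL + 9.6 mL = 10000 μL total → factor 10000/400 = 25
Step 6: 25 μL brought to 0.25 mL → factor 250/25 = 10
Step 7: 10 μL brought to 0.05 mL → factor 50/10 = 5
Overall dilution factor = 6 × 20 × 8 × 15 × 25 × 10 × 5 = 1.8 × 10^7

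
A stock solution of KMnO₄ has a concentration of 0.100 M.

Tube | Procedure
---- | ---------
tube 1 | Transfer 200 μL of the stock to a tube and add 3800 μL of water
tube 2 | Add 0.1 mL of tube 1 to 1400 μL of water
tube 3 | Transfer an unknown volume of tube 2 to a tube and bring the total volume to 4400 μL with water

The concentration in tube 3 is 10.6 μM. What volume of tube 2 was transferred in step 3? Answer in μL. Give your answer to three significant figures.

Step 1: 200 μL + 3800 μL = 4000 μL total → factor 4000/200 = 20
Step 2: 0.1 mL + 1400 μL = 1.5 mL total → factor 1.5/0.1 = 15
Step 3: v brought to 4400 μL → factor = 4400 μL/v
Product of known-step factors = 300
Overall factor = 0.100 M / (10.6 μM) = 9434
Step-3 factor = 9434 / 300 = 31.447
v = 4400 μL / 31.447 = 140 μL

140 μL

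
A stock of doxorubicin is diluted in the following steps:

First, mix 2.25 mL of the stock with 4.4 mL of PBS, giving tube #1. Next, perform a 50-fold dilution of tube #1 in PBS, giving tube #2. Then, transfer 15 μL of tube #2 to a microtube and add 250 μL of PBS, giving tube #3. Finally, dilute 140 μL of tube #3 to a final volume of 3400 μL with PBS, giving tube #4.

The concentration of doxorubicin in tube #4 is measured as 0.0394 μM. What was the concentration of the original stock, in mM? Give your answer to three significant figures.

Step 1: 2.25 mL + 4.4 mL = 6.65 mL total → factor 6.65/2.25 = 2.9556
Step 2: 50-fold → factor 50
Step 3: 15 μL + 250 μL = 265 μL total → factor 265/15 = 17.667
Step 4: 140 μL brought to 3400 μL → factor 3400/140 = 24.286
Overall dilution factor = 2.9556 × 50 × 17.667 × 24.286 = 63404
Stock = 0.0394 μM × 63404 = 2498 μM = 2.50 mM

2.50 mM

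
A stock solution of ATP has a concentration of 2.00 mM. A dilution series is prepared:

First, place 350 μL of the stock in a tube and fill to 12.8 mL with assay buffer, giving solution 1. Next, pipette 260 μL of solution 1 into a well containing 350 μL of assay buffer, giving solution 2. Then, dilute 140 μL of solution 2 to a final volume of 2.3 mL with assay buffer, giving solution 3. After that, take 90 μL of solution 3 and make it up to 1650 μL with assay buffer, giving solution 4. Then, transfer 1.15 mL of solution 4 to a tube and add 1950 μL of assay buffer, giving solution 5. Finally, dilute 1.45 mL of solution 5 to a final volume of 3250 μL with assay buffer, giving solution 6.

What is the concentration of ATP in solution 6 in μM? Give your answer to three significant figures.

0.0128 μM

Step 1: 350 μL brought to 12.8 mL → factor 12800/350 = 36.571
Step 2: 260 μL + 350 μL = 610 μL total → factor 610/260 = 2.3462
Step 3: 140 μL brought to 2.3 mL → factor 2300/140 = 16.429
Step 4: 90 μL brought to 1650 μL → factor 1650/90 = 18.333
Step 5: 1.15 mL + 1950 μL = 3.1 mL total → factor 3.1/1.15 = 2.6957
Step 6: 1.45 mL brought to 3250 μL → factor 3.25/1.45 = 2.2414
Overall dilution factor = 36.571 × 2.3462 × 16.429 × 18.333 × 2.6957 × 2.2414 = 1.5614 × 10^5
Final = 2.00 mM / 1.5614 × 10^5 = 1.281 × 10^-5 mM = 0.0128 μM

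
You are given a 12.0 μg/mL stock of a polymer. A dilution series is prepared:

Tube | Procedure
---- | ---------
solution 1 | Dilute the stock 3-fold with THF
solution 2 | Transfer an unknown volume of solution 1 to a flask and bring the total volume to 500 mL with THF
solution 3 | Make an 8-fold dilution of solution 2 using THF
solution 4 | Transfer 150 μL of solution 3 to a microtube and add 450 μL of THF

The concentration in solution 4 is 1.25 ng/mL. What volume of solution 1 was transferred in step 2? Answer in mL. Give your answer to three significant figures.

Step 1: 3-fold → factor 3
Step 2: v brought to 500 mL → factor = 500 mL/v
Step 3: 8-fold → factor 8
Step 4: 150 μL + 450 μL = 600 μL total → factor 600/150 = 4
Product of known-step factors = 96
Overall factor = 12.0 μg/mL / (1.25 ng/mL) = 9600
Step-2 factor = 9600 / 96 = 100
v = 500 mL / 100 = 5.00 mL

5.00 mL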